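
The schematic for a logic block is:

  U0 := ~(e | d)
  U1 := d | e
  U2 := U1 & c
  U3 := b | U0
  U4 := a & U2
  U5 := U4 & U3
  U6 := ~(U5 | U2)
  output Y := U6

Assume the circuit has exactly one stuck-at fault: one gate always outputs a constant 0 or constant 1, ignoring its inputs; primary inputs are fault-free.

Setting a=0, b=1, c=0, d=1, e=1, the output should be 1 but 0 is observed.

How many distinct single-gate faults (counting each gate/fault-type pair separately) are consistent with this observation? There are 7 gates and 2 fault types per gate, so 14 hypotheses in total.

4

Fault-free: U0=0, U1=1, U2=0, U3=1, U4=0, U5=0, U6=1 → 1. Observed 0.
  U0 stuck-at-0: output 1 ✗
  U0 stuck-at-1: output 1 ✗
  U1 stuck-at-0: output 1 ✗
  U1 stuck-at-1: output 1 ✗
  U2 stuck-at-0: output 1 ✗
  U2 stuck-at-1: output 0 ✓
  U3 stuck-at-0: output 1 ✗
  U3 stuck-at-1: output 1 ✗
  U4 stuck-at-0: output 1 ✗
  U4 stuck-at-1: output 0 ✓
  U5 stuck-at-0: output 1 ✗
  U5 stuck-at-1: output 0 ✓
  U6 stuck-at-0: output 0 ✓
  U6 stuck-at-1: output 1 ✗
Consistent faults: {U2 stuck-at-1, U4 stuck-at-1, U5 stuck-at-1, U6 stuck-at-0} — 4 in all.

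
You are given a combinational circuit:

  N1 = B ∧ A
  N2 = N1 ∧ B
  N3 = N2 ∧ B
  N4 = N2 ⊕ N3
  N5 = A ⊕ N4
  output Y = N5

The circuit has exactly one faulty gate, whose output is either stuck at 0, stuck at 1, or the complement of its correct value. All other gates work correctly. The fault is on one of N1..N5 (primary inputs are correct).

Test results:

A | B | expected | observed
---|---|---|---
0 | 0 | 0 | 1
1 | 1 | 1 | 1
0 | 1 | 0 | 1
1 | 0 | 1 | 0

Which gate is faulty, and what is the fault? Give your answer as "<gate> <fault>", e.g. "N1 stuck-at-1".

N3 stuck-at-1

Fault-free values for test 1 (A=0, B=0): N1=0, N2=0, N3=0, N4=0, N5=0, giving Y=0. Observed 1.
Test 1: faults giving observed 1 are {N2 stuck-at-1, N2 inverted output, N3 stuck-at-1, N3 inverted output, N4 stuck-at-1, N4 inverted output, N5 stuck-at-1, N5 inverted output}.
Test 2 (A=1, B=1): fault-free N1=1, N2=1, N3=1, N4=0, N5=1 → 1; observed 1. Eliminates N3 inverted output, N4 stuck-at-1, N4 inverted output, N5 inverted output.
Test 3 (A=0, B=1): fault-free N1=0, N2=0, N3=0, N4=0, N5=0 → 0; observed 1. Eliminates N2 stuck-at-1, N2 inverted output.
Test 4 (A=1, B=0): fault-free N1=0, N2=0, N3=0, N4=0, N5=1 → 1; observed 0. Eliminates N5 stuck-at-1.
Only N3 stuck-at-1 is consistent with every test.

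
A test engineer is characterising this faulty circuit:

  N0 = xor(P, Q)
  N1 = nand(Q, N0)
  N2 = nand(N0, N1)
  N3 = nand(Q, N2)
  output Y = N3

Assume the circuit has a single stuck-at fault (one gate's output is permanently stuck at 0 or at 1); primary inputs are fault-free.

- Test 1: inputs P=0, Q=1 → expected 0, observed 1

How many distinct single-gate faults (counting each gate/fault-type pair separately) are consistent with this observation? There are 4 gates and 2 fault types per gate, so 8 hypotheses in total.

Fault-free: N0=1, N1=0, N2=1, N3=0 → 0. Observed 1.
  N0 stuck-at-0: output 0 ✗
  N0 stuck-at-1: output 0 ✗
  N1 stuck-at-0: output 0 ✗
  N1 stuck-at-1: output 1 ✓
  N2 stuck-at-0: output 1 ✓
  N2 stuck-at-1: output 0 ✗
  N3 stuck-at-0: output 0 ✗
  N3 stuck-at-1: output 1 ✓
Consistent faults: {N1 stuck-at-1, N2 stuck-at-0, N3 stuck-at-1} — 3 in all.

3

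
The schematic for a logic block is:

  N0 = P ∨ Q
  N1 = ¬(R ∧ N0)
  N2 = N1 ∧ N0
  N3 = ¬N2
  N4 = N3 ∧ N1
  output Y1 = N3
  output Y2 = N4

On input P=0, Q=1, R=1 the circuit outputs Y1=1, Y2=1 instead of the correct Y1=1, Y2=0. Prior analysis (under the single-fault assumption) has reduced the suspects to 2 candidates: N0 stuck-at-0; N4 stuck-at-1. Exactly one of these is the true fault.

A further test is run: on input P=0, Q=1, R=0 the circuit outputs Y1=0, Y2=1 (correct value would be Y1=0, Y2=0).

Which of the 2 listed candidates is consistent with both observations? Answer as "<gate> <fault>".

Evaluate each candidate on input P=0, Q=1, R=0:
  N0 stuck-at-0: N0=0 [stuck-at-0], N1=1, N2=0, N3=1, N4=1 → Y1=1, Y2=1 — eliminated
  N4 stuck-at-1: N0=1, N1=1, N2=1, N3=0, N4=1 [stuck-at-1] → Y1=0, Y2=1 — matches
Only N4 stuck-at-1 reproduces the observed Y1=0, Y2=1.

N4 stuck-at-1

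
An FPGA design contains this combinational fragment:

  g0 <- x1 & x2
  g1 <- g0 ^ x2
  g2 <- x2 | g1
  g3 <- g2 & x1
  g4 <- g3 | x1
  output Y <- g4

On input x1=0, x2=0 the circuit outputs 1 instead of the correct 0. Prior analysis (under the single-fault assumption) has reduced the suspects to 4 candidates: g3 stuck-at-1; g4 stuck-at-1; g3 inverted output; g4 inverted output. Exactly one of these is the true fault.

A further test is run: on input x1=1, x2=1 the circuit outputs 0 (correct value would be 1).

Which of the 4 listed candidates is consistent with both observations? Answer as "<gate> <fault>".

g4 inverted output

Evaluate each candidate on input x1=1, x2=1:
  g3 stuck-at-1: g0=1, g1=0, g2=1, g3=1 [stuck-at-1], g4=1 → 1 — eliminated
  g4 stuck-at-1: g0=1, g1=0, g2=1, g3=1, g4=1 [stuck-at-1] → 1 — eliminated
  g3 inverted output: g0=1, g1=0, g2=1, g3=0 [inverted output], g4=1 → 1 — eliminated
  g4 inverted output: g0=1, g1=0, g2=1, g3=1, g4=0 [inverted output] → 0 — matches
Only g4 inverted output reproduces the observed 0.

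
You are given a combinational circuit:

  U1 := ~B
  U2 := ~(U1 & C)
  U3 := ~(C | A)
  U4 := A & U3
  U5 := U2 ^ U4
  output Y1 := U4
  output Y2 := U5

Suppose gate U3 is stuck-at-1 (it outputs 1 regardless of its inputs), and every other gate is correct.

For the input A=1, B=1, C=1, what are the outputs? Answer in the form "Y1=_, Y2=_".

Propagate with U3 forced: U1=0, U2=1, U3=1 [stuck-at-1], U4=1, U5=0.
So the outputs are Y1=1, Y2=0. (Without the fault they would be Y1=0, Y2=1.)

Y1=1, Y2=0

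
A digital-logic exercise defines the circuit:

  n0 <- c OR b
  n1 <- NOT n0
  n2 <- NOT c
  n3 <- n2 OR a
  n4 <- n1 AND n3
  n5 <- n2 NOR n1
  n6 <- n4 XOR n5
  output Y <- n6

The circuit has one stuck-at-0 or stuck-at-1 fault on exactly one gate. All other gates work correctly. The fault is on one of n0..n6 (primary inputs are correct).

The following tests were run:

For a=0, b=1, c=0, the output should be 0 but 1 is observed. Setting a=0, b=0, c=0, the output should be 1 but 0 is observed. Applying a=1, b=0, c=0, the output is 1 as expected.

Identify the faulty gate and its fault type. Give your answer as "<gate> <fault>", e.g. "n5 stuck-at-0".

Fault-free values for test 1 (a=0, b=1, c=0): n0=1, n1=0, n2=1, n3=1, n4=0, n5=0, n6=0, giving Y=0. Observed 1.
Test 1: faults giving observed 1 are {n0 stuck-at-0, n1 stuck-at-1, n2 stuck-at-0, n4 stuck-at-1, n5 stuck-at-1, n6 stuck-at-1}.
Test 2 (a=0, b=0, c=0): fault-free n0=0, n1=1, n2=1, n3=1, n4=1, n5=0, n6=1 → 1; observed 0. Eliminates n0 stuck-at-0, n1 stuck-at-1, n4 stuck-at-1, n6 stuck-at-1.
Test 3 (a=1, b=0, c=0): fault-free n0=0, n1=1, n2=1, n3=1, n4=1, n5=0, n6=1 → 1; observed 1. Eliminates n5 stuck-at-1.
Only n2 stuck-at-0 is consistent with every test.

n2 stuck-at-0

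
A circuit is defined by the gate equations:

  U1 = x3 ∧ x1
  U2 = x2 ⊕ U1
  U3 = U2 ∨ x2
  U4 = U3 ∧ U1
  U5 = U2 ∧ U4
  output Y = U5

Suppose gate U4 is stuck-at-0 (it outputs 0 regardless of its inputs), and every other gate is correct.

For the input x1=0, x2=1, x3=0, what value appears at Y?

0

Propagate with U4 forced: U1=0, U2=1, U3=1, U4=0 [stuck-at-0], U5=0.
So Y = 0. (Same as the fault-free value — the fault is masked on this input.)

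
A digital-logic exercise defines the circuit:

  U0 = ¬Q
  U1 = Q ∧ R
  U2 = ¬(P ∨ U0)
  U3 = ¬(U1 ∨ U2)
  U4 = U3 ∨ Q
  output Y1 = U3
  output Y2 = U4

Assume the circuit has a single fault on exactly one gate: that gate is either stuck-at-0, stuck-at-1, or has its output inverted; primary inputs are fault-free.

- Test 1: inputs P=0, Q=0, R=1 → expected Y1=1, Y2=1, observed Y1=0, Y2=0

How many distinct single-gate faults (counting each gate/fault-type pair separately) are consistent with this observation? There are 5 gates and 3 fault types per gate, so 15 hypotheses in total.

8

Fault-free: U0=1, U1=0, U2=0, U3=1, U4=1 → Y1=1, Y2=1. Observed Y1=0, Y2=0.
  U0: stuck-at-0, inverted output ✓; others ✗
  U1: stuck-at-1, inverted output ✓; others ✗
  U2: stuck-at-1, inverted output ✓; others ✗
  U3: stuck-at-0, inverted output ✓; others ✗
  U4: none of the 3 fault types match ✗
Consistent faults: {U0 stuck-at-0, U0 inverted output, U1 stuck-at-1, U1 inverted output, U2 stuck-at-1, U2 inverted output, U3 stuck-at-0, U3 inverted output} — 8 in all.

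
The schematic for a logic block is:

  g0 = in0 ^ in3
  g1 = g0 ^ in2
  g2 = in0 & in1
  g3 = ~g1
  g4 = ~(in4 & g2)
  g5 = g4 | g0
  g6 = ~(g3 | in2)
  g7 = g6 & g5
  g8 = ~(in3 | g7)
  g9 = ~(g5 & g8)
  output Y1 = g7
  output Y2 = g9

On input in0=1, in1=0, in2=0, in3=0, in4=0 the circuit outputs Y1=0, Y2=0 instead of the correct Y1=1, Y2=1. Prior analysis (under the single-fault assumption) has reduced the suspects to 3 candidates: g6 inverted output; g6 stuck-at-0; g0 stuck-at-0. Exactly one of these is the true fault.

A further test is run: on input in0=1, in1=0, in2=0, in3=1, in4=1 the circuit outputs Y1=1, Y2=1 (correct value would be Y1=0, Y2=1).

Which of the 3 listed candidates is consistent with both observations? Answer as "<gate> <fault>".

Evaluate each candidate on input in0=1, in1=0, in2=0, in3=1, in4=1:
  g6 inverted output: g0=0, g1=0, g2=0, g3=1, g4=1, g5=1, g6=1 [inverted output], g7=1, g8=0, g9=1 → Y1=1, Y2=1 — matches
  g6 stuck-at-0: g0=0, g1=0, g2=0, g3=1, g4=1, g5=1, g6=0 [stuck-at-0], g7=0, g8=0, g9=1 → Y1=0, Y2=1 — eliminated
  g0 stuck-at-0: g0=0 [stuck-at-0], g1=0, g2=0, g3=1, g4=1, g5=1, g6=0, g7=0, g8=0, g9=1 → Y1=0, Y2=1 — eliminated
Only g6 inverted output reproduces the observed Y1=1, Y2=1.

g6 inverted output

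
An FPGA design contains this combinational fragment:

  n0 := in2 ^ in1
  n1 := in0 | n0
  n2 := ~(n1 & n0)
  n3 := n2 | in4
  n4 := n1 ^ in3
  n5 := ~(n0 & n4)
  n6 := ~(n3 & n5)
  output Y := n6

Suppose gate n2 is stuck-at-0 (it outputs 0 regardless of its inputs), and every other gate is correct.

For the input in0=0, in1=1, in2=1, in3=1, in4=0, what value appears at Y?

1

Propagate with n2 forced: n0=0, n1=0, n2=0 [stuck-at-0], n3=0, n4=1, n5=1, n6=1.
So Y = 1. (Without the fault it would be 0.)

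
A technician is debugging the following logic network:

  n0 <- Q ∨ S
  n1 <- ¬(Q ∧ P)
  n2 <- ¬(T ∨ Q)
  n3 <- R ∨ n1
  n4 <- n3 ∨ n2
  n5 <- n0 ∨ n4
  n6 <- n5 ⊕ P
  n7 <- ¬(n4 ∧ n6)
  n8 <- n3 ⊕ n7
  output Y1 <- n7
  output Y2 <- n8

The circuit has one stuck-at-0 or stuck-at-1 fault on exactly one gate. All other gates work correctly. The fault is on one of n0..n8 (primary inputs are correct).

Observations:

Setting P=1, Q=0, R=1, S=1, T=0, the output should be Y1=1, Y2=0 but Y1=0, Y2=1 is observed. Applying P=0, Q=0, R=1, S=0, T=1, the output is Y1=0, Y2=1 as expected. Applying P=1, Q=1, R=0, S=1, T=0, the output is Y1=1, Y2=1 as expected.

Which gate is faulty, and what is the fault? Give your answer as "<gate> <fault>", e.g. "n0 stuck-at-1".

Fault-free values for test 1 (P=1, Q=0, R=1, S=1, T=0): n0=1, n1=1, n2=1, n3=1, n4=1, n5=1, n6=0, n7=1, n8=0, giving Y1=1, Y2=0. Observed Y1=0, Y2=1.
Test 1: faults giving observed Y1=0, Y2=1 are {n5 stuck-at-0, n6 stuck-at-1, n7 stuck-at-0}.
Test 2 (P=0, Q=0, R=1, S=0, T=1): fault-free n0=0, n1=1, n2=0, n3=1, n4=1, n5=1, n6=1, n7=0, n8=1 → Y1=0, Y2=1; observed Y1=0, Y2=1. Eliminates n5 stuck-at-0.
Test 3 (P=1, Q=1, R=0, S=1, T=0): fault-free n0=1, n1=0, n2=0, n3=0, n4=0, n5=1, n6=0, n7=1, n8=1 → Y1=1, Y2=1; observed Y1=1, Y2=1. Eliminates n7 stuck-at-0.
Only n6 stuck-at-1 is consistent with every test.

n6 stuck-at-1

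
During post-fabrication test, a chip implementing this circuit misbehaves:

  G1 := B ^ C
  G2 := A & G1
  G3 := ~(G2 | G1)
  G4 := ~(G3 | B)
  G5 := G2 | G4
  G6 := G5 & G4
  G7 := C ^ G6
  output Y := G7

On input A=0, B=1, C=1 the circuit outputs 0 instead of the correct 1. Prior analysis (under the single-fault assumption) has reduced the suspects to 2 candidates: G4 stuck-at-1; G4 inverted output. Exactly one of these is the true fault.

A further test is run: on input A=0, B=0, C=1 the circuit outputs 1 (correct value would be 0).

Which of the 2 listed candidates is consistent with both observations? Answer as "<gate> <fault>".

Evaluate each candidate on input A=0, B=0, C=1:
  G4 stuck-at-1: G1=1, G2=0, G3=0, G4=1 [stuck-at-1], G5=1, G6=1, G7=0 → 0 — eliminated
  G4 inverted output: G1=1, G2=0, G3=0, G4=0 [inverted output], G5=0, G6=0, G7=1 → 1 — matches
Only G4 inverted output reproduces the observed 1.

G4 inverted output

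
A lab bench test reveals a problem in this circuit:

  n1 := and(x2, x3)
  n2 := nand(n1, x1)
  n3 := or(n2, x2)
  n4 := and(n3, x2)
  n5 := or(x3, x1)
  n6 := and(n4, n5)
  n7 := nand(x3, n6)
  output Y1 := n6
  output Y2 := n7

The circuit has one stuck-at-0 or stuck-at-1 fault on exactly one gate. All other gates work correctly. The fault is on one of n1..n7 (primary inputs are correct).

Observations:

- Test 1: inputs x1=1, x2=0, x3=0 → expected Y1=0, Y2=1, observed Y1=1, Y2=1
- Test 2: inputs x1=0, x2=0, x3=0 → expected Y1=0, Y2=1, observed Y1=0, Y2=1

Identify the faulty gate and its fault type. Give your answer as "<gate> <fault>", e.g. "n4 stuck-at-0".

Fault-free values for test 1 (x1=1, x2=0, x3=0): n1=0, n2=1, n3=1, n4=0, n5=1, n6=0, n7=1, giving Y1=0, Y2=1. Observed Y1=1, Y2=1.
Test 1: faults giving observed Y1=1, Y2=1 are {n4 stuck-at-1, n6 stuck-at-1}.
Test 2 (x1=0, x2=0, x3=0): fault-free n1=0, n2=1, n3=1, n4=0, n5=0, n6=0, n7=1 → Y1=0, Y2=1; observed Y1=0, Y2=1. Eliminates n6 stuck-at-1.
Only n4 stuck-at-1 is consistent with every test.

n4 stuck-at-1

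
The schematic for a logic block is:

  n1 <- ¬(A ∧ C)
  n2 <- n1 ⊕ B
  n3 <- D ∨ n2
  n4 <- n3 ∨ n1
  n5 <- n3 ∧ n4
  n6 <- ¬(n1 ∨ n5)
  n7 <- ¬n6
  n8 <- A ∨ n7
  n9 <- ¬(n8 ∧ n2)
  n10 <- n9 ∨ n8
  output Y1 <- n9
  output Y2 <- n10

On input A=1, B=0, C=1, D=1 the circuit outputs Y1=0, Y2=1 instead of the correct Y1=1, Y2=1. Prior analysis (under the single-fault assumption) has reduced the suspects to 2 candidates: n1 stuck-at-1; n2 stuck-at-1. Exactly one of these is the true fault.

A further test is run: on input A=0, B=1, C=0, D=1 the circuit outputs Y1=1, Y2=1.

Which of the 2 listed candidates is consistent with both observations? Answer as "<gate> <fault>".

Evaluate each candidate on input A=0, B=1, C=0, D=1:
  n1 stuck-at-1: n1=1 [stuck-at-1], n2=0, n3=1, n4=1, n5=1, n6=0, n7=1, n8=1, n9=1, n10=1 → Y1=1, Y2=1 — matches
  n2 stuck-at-1: n1=1, n2=1 [stuck-at-1], n3=1, n4=1, n5=1, n6=0, n7=1, n8=1, n9=0, n10=1 → Y1=0, Y2=1 — eliminated
Only n1 stuck-at-1 reproduces the observed Y1=1, Y2=1.

n1 stuck-at-1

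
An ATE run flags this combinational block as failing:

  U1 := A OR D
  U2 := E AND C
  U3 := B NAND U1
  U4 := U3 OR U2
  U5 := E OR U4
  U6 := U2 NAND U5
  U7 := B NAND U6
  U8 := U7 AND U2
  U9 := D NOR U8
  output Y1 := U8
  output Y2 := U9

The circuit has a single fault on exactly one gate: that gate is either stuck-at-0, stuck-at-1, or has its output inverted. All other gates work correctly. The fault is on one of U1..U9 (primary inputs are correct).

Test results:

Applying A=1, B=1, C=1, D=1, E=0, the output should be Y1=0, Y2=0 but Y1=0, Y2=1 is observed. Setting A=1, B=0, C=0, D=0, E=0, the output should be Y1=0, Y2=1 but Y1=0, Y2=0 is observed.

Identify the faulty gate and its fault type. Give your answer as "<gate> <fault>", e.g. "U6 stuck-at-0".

U9 inverted output

Fault-free values for test 1 (A=1, B=1, C=1, D=1, E=0): U1=1, U2=0, U3=0, U4=0, U5=0, U6=1, U7=0, U8=0, U9=0, giving Y1=0, Y2=0. Observed Y1=0, Y2=1.
Test 1: faults giving observed Y1=0, Y2=1 are {U9 stuck-at-1, U9 inverted output}.
Test 2 (A=1, B=0, C=0, D=0, E=0): fault-free U1=1, U2=0, U3=1, U4=1, U5=1, U6=1, U7=1, U8=0, U9=1 → Y1=0, Y2=1; observed Y1=0, Y2=0. Eliminates U9 stuck-at-1.
Only U9 inverted output is consistent with every test.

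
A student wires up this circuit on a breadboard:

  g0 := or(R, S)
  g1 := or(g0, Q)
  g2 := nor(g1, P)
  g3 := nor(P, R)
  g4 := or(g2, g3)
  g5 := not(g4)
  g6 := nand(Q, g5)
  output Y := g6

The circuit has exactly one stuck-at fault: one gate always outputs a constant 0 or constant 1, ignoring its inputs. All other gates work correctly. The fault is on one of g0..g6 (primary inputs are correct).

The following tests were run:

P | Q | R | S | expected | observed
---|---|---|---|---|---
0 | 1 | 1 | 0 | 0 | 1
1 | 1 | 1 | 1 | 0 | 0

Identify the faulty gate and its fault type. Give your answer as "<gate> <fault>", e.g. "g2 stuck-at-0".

g1 stuck-at-0

Fault-free values for test 1 (P=0, Q=1, R=1, S=0): g0=1, g1=1, g2=0, g3=0, g4=0, g5=1, g6=0, giving Y=0. Observed 1.
Test 1: faults giving observed 1 are {g1 stuck-at-0, g2 stuck-at-1, g3 stuck-at-1, g4 stuck-at-1, g5 stuck-at-0, g6 stuck-at-1}.
Test 2 (P=1, Q=1, R=1, S=1): fault-free g0=1, g1=1, g2=0, g3=0, g4=0, g5=1, g6=0 → 0; observed 0. Eliminates g2 stuck-at-1, g3 stuck-at-1, g4 stuck-at-1, g5 stuck-at-0, g6 stuck-at-1.
Only g1 stuck-at-0 is consistent with every test.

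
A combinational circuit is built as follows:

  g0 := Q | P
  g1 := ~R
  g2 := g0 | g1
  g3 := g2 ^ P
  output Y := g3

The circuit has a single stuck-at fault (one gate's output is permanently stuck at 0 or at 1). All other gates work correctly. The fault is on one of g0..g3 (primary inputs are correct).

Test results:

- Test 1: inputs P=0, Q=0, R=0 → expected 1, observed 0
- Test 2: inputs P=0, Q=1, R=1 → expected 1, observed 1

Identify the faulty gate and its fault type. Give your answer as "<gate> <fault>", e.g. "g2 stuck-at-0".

g1 stuck-at-0

Fault-free values for test 1 (P=0, Q=0, R=0): g0=0, g1=1, g2=1, g3=1, giving Y=1. Observed 0.
Test 1: faults giving observed 0 are {g1 stuck-at-0, g2 stuck-at-0, g3 stuck-at-0}.
Test 2 (P=0, Q=1, R=1): fault-free g0=1, g1=0, g2=1, g3=1 → 1; observed 1. Eliminates g2 stuck-at-0, g3 stuck-at-0.
Only g1 stuck-at-0 is consistent with every test.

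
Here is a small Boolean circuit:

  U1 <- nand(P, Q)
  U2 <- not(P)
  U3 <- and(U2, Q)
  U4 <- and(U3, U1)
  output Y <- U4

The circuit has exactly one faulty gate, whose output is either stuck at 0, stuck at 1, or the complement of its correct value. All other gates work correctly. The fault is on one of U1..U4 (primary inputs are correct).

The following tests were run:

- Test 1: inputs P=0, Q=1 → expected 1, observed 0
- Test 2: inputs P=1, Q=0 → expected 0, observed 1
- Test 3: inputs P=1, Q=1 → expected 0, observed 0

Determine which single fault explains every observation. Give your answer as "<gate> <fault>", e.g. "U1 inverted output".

Fault-free values for test 1 (P=0, Q=1): U1=1, U2=1, U3=1, U4=1, giving Y=1. Observed 0.
Test 1: faults giving observed 0 are {U1 stuck-at-0, U1 inverted output, U2 stuck-at-0, U2 inverted output, U3 stuck-at-0, U3 inverted output, U4 stuck-at-0, U4 inverted output}.
Test 2 (P=1, Q=0): fault-free U1=1, U2=0, U3=0, U4=0 → 0; observed 1. Eliminates U1 stuck-at-0, U1 inverted output, U2 stuck-at-0, U2 inverted output, U3 stuck-at-0, U4 stuck-at-0.
Test 3 (P=1, Q=1): fault-free U1=0, U2=0, U3=0, U4=0 → 0; observed 0. Eliminates U4 inverted output.
Only U3 inverted output is consistent with every test.

U3 inverted output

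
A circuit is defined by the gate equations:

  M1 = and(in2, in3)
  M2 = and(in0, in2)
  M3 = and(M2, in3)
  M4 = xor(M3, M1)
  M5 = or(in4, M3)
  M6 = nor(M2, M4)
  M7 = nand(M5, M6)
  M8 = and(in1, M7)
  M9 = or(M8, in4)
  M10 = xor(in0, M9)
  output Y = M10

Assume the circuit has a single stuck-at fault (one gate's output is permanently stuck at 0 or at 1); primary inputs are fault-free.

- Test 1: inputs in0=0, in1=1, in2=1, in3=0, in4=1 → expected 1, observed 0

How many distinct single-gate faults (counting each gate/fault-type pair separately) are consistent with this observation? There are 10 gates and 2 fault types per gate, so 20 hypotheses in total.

2

Fault-free: M1=0, M2=0, M3=0, M4=0, M5=1, M6=1, M7=0, M8=0, M9=1, M10=1 → 1. Observed 0.
  M1: none of the 2 fault types match ✗
  M2: none of the 2 fault types match ✗
  M3: none of the 2 fault types match ✗
  M4: none of the 2 fault types match ✗
  M5: none of the 2 fault types match ✗
  M6: none of the 2 fault types match ✗
  M7: none of the 2 fault types match ✗
  M8: none of the 2 fault types match ✗
  M9: stuck-at-0 ✓; others ✗
  M10: stuck-at-0 ✓; others ✗
Consistent faults: {M9 stuck-at-0, M10 stuck-at-0} — 2 in all.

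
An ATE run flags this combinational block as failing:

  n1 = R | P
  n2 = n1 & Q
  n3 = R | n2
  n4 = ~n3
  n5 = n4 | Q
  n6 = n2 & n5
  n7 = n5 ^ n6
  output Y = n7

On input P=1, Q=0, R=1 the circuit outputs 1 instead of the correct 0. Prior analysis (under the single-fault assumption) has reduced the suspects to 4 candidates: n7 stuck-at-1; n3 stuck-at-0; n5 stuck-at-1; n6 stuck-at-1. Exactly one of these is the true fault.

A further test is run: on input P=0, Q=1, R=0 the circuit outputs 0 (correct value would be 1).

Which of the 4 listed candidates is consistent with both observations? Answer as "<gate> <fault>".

n6 stuck-at-1

Evaluate each candidate on input P=0, Q=1, R=0:
  n7 stuck-at-1: n1=0, n2=0, n3=0, n4=1, n5=1, n6=0, n7=1 [stuck-at-1] → 1 — eliminated
  n3 stuck-at-0: n1=0, n2=0, n3=0 [stuck-at-0], n4=1, n5=1, n6=0, n7=1 → 1 — eliminated
  n5 stuck-at-1: n1=0, n2=0, n3=0, n4=1, n5=1 [stuck-at-1], n6=0, n7=1 → 1 — eliminated
  n6 stuck-at-1: n1=0, n2=0, n3=0, n4=1, n5=1, n6=1 [stuck-at-1], n7=0 → 0 — matches
Only n6 stuck-at-1 reproduces the observed 0.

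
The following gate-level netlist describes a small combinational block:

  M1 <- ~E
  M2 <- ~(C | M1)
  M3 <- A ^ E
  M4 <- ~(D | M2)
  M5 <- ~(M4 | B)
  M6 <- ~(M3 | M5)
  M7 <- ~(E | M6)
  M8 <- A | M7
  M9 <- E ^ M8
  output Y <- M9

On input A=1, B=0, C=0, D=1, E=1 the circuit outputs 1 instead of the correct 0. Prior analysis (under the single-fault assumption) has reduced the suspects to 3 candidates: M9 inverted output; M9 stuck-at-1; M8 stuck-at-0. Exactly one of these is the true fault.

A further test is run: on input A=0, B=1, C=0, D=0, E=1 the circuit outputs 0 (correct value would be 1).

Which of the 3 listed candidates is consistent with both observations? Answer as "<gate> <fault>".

M9 inverted output

Evaluate each candidate on input A=0, B=1, C=0, D=0, E=1:
  M9 inverted output: M1=0, M2=1, M3=1, M4=0, M5=0, M6=0, M7=0, M8=0, M9=0 [inverted output] → 0 — matches
  M9 stuck-at-1: M1=0, M2=1, M3=1, M4=0, M5=0, M6=0, M7=0, M8=0, M9=1 [stuck-at-1] → 1 — eliminated
  M8 stuck-at-0: M1=0, M2=1, M3=1, M4=0, M5=0, M6=0, M7=0, M8=0 [stuck-at-0], M9=1 → 1 — eliminated
Only M9 inverted output reproduces the observed 0.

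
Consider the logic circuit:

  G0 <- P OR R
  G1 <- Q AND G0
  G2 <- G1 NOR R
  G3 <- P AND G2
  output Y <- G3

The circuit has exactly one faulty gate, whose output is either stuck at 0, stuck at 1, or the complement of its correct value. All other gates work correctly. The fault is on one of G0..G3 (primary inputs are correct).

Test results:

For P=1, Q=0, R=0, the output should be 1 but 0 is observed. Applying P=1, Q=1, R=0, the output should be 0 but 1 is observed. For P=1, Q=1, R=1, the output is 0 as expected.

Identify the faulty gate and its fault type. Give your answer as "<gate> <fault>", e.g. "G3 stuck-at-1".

G1 inverted output

Fault-free values for test 1 (P=1, Q=0, R=0): G0=1, G1=0, G2=1, G3=1, giving Y=1. Observed 0.
Test 1: faults giving observed 0 are {G1 stuck-at-1, G1 inverted output, G2 stuck-at-0, G2 inverted output, G3 stuck-at-0, G3 inverted output}.
Test 2 (P=1, Q=1, R=0): fault-free G0=1, G1=1, G2=0, G3=0 → 0; observed 1. Eliminates G1 stuck-at-1, G2 stuck-at-0, G3 stuck-at-0.
Test 3 (P=1, Q=1, R=1): fault-free G0=1, G1=1, G2=0, G3=0 → 0; observed 0. Eliminates G2 inverted output, G3 inverted output.
Only G1 inverted output is consistent with every test.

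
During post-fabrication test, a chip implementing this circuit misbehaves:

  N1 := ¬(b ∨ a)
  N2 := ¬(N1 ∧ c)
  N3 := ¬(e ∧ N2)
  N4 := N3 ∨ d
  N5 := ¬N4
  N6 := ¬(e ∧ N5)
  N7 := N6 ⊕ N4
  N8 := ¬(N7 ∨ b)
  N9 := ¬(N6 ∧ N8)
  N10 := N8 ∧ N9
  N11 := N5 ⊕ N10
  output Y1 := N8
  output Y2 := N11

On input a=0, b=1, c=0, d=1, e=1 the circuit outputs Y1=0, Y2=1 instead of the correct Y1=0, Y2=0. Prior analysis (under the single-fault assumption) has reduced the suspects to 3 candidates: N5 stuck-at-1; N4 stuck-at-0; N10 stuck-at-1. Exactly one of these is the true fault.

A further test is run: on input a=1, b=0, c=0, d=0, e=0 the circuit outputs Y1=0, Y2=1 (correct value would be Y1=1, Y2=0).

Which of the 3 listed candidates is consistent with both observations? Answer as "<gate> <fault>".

N4 stuck-at-0

Evaluate each candidate on input a=1, b=0, c=0, d=0, e=0:
  N5 stuck-at-1: N1=0, N2=1, N3=1, N4=1, N5=1 [stuck-at-1], N6=1, N7=0, N8=1, N9=0, N10=0, N11=1 → Y1=1, Y2=1 — eliminated
  N4 stuck-at-0: N1=0, N2=1, N3=1, N4=0 [stuck-at-0], N5=1, N6=1, N7=1, N8=0, N9=1, N10=0, N11=1 → Y1=0, Y2=1 — matches
  N10 stuck-at-1: N1=0, N2=1, N3=1, N4=1, N5=0, N6=1, N7=0, N8=1, N9=0, N10=1 [stuck-at-1], N11=1 → Y1=1, Y2=1 — eliminated
Only N4 stuck-at-0 reproduces the observed Y1=0, Y2=1.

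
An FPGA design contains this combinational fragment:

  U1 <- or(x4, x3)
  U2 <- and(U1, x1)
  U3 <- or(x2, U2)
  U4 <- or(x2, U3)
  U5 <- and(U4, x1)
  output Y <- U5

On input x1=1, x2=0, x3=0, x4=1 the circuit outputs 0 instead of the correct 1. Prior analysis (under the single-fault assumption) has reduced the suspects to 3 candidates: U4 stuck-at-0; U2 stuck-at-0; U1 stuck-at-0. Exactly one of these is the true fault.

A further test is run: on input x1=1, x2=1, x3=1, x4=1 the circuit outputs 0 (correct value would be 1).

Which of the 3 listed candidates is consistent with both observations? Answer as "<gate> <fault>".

U4 stuck-at-0

Evaluate each candidate on input x1=1, x2=1, x3=1, x4=1:
  U4 stuck-at-0: U1=1, U2=1, U3=1, U4=0 [stuck-at-0], U5=0 → 0 — matches
  U2 stuck-at-0: U1=1, U2=0 [stuck-at-0], U3=1, U4=1, U5=1 → 1 — eliminated
  U1 stuck-at-0: U1=0 [stuck-at-0], U2=0, U3=1, U4=1, U5=1 → 1 — eliminated
Only U4 stuck-at-0 reproduces the observed 0.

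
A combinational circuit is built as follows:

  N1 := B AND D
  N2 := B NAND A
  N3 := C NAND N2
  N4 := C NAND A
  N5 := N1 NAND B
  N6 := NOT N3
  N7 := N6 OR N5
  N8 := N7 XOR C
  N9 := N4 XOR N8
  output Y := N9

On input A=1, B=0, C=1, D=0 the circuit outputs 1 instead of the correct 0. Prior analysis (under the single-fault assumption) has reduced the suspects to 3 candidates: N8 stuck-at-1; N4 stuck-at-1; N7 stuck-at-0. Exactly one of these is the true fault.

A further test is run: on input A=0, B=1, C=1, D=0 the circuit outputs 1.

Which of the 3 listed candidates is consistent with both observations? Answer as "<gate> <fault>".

Evaluate each candidate on input A=0, B=1, C=1, D=0:
  N8 stuck-at-1: N1=0, N2=1, N3=0, N4=1, N5=1, N6=1, N7=1, N8=1 [stuck-at-1], N9=0 → 0 — eliminated
  N4 stuck-at-1: N1=0, N2=1, N3=0, N4=1 [stuck-at-1], N5=1, N6=1, N7=1, N8=0, N9=1 → 1 — matches
  N7 stuck-at-0: N1=0, N2=1, N3=0, N4=1, N5=1, N6=1, N7=0 [stuck-at-0], N8=1, N9=0 → 0 — eliminated
Only N4 stuck-at-1 reproduces the observed 1.

N4 stuck-at-1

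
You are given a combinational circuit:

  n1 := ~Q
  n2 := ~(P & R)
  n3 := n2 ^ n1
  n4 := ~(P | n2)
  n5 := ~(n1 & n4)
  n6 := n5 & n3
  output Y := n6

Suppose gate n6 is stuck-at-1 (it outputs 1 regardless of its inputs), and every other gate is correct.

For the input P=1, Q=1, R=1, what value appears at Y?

Propagate with n6 forced: n1=0, n2=0, n3=0, n4=0, n5=1, n6=1 [stuck-at-1].
So Y = 1. (Without the fault it would be 0.)

1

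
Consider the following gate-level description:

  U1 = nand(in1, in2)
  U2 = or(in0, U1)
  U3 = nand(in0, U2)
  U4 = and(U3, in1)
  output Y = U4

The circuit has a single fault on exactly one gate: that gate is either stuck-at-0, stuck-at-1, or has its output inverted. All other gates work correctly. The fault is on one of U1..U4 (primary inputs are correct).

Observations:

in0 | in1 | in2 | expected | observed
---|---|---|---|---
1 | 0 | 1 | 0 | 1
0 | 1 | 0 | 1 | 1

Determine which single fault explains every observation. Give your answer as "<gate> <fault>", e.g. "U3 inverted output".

U4 stuck-at-1

Fault-free values for test 1 (in0=1, in1=0, in2=1): U1=1, U2=1, U3=0, U4=0, giving Y=0. Observed 1.
Test 1: faults giving observed 1 are {U4 stuck-at-1, U4 inverted output}.
Test 2 (in0=0, in1=1, in2=0): fault-free U1=1, U2=1, U3=1, U4=1 → 1; observed 1. Eliminates U4 inverted output.
Only U4 stuck-at-1 is consistent with every test.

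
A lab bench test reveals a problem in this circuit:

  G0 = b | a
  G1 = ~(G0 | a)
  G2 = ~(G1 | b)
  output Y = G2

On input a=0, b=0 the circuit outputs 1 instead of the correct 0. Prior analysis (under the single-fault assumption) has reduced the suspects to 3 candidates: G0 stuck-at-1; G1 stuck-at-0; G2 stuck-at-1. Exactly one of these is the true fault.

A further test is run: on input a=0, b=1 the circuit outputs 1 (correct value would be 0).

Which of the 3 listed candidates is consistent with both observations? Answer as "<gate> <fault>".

G2 stuck-at-1

Evaluate each candidate on input a=0, b=1:
  G0 stuck-at-1: G0=1 [stuck-at-1], G1=0, G2=0 → 0 — eliminated
  G1 stuck-at-0: G0=1, G1=0 [stuck-at-0], G2=0 → 0 — eliminated
  G2 stuck-at-1: G0=1, G1=0, G2=1 [stuck-at-1] → 1 — matches
Only G2 stuck-at-1 reproduces the observed 1.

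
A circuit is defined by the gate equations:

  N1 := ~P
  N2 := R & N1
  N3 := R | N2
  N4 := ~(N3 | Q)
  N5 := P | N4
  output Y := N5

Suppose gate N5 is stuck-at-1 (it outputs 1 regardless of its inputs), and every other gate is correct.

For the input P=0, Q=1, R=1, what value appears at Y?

1

Propagate with N5 forced: N1=1, N2=1, N3=1, N4=0, N5=1 [stuck-at-1].
So Y = 1. (Without the fault it would be 0.)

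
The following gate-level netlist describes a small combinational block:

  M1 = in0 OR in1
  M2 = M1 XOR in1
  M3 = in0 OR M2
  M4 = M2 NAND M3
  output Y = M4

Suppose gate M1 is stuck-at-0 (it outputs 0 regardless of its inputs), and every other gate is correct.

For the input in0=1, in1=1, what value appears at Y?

Propagate with M1 forced: M1=0 [stuck-at-0], M2=1, M3=1, M4=0.
So Y = 0. (Without the fault it would be 1.)

0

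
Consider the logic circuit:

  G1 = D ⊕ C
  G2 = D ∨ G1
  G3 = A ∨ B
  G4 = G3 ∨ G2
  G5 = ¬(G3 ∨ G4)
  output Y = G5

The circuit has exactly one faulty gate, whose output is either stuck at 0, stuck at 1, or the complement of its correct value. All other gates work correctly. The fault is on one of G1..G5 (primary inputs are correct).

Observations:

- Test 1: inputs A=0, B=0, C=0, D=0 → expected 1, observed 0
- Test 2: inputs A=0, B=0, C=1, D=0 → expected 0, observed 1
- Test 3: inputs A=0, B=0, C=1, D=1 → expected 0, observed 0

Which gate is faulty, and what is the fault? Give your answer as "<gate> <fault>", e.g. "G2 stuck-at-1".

Fault-free values for test 1 (A=0, B=0, C=0, D=0): G1=0, G2=0, G3=0, G4=0, G5=1, giving Y=1. Observed 0.
Test 1: faults giving observed 0 are {G1 stuck-at-1, G1 inverted output, G2 stuck-at-1, G2 inverted output, G3 stuck-at-1, G3 inverted output, G4 stuck-at-1, G4 inverted output, G5 stuck-at-0, G5 inverted output}.
Test 2 (A=0, B=0, C=1, D=0): fault-free G1=1, G2=1, G3=0, G4=1, G5=0 → 0; observed 1. Eliminates G1 stuck-at-1, G2 stuck-at-1, G3 stuck-at-1, G3 inverted output, G4 stuck-at-1, G5 stuck-at-0.
Test 3 (A=0, B=0, C=1, D=1): fault-free G1=0, G2=1, G3=0, G4=1, G5=0 → 0; observed 0. Eliminates G2 inverted output, G4 inverted output, G5 inverted output.
Only G1 inverted output is consistent with every test.

G1 inverted output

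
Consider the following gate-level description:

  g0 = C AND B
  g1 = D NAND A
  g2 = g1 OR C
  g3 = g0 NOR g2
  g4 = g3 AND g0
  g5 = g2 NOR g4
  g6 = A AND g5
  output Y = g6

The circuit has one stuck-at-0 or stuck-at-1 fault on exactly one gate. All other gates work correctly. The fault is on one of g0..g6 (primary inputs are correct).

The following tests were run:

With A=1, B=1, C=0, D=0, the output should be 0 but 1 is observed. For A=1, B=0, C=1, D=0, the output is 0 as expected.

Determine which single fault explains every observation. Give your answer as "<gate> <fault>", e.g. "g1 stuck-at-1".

Fault-free values for test 1 (A=1, B=1, C=0, D=0): g0=0, g1=1, g2=1, g3=0, g4=0, g5=0, g6=0, giving Y=0. Observed 1.
Test 1: faults giving observed 1 are {g1 stuck-at-0, g2 stuck-at-0, g5 stuck-at-1, g6 stuck-at-1}.
Test 2 (A=1, B=0, C=1, D=0): fault-free g0=0, g1=1, g2=1, g3=0, g4=0, g5=0, g6=0 → 0; observed 0. Eliminates g2 stuck-at-0, g5 stuck-at-1, g6 stuck-at-1.
Only g1 stuck-at-0 is consistent with every test.

g1 stuck-at-0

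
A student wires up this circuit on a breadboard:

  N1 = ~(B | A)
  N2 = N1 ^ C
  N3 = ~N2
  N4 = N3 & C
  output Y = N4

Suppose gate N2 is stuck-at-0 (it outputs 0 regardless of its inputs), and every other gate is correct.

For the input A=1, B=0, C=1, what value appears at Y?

Propagate with N2 forced: N1=0, N2=0 [stuck-at-0], N3=1, N4=1.
So Y = 1. (Without the fault it would be 0.)

1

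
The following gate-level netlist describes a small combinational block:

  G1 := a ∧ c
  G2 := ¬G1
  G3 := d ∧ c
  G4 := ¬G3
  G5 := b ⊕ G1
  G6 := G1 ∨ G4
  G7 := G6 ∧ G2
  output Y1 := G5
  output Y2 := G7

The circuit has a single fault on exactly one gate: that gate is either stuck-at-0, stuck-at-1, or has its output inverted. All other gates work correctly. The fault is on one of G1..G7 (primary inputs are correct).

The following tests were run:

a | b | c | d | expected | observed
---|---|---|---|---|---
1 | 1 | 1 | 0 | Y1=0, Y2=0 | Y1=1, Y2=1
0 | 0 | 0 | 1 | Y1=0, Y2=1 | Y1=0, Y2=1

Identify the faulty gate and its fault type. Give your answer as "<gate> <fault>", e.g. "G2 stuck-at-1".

Fault-free values for test 1 (a=1, b=1, c=1, d=0): G1=1, G2=0, G3=0, G4=1, G5=0, G6=1, G7=0, giving Y1=0, Y2=0. Observed Y1=1, Y2=1.
Test 1: faults giving observed Y1=1, Y2=1 are {G1 stuck-at-0, G1 inverted output}.
Test 2 (a=0, b=0, c=0, d=1): fault-free G1=0, G2=1, G3=0, G4=1, G5=0, G6=1, G7=1 → Y1=0, Y2=1; observed Y1=0, Y2=1. Eliminates G1 inverted output.
Only G1 stuck-at-0 is consistent with every test.

G1 stuck-at-0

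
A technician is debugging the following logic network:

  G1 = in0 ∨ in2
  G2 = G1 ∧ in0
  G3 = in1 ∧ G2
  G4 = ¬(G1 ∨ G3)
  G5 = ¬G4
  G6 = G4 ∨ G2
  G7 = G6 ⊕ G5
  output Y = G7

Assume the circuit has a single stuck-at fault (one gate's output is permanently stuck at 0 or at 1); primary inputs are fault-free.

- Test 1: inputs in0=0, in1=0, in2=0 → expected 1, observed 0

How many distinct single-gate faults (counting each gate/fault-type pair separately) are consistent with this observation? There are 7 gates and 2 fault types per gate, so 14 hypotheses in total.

3

Fault-free: G1=0, G2=0, G3=0, G4=1, G5=0, G6=1, G7=1 → 1. Observed 0.
  G1 stuck-at-0: output 1 ✗
  G1 stuck-at-1: output 1 ✗
  G2 stuck-at-0: output 1 ✗
  G2 stuck-at-1: output 1 ✗
  G3 stuck-at-0: output 1 ✗
  G3 stuck-at-1: output 1 ✗
  G4 stuck-at-0: output 1 ✗
  G4 stuck-at-1: output 1 ✗
  G5 stuck-at-0: output 1 ✗
  G5 stuck-at-1: output 0 ✓
  G6 stuck-at-0: output 0 ✓
  G6 stuck-at-1: output 1 ✗
  G7 stuck-at-0: output 0 ✓
  G7 stuck-at-1: output 1 ✗
Consistent faults: {G5 stuck-at-1, G6 stuck-at-0, G7 stuck-at-0} — 3 in all.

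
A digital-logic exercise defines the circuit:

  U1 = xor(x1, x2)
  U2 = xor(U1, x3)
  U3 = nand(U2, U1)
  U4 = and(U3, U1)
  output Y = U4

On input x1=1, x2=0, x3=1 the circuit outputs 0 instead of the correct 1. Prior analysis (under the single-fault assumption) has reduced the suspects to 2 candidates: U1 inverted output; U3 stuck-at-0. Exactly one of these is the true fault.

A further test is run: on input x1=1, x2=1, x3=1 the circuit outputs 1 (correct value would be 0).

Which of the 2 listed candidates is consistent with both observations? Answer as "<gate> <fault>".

Evaluate each candidate on input x1=1, x2=1, x3=1:
  U1 inverted output: U1=1 [inverted output], U2=0, U3=1, U4=1 → 1 — matches
  U3 stuck-at-0: U1=0, U2=1, U3=0 [stuck-at-0], U4=0 → 0 — eliminated
Only U1 inverted output reproduces the observed 1.

U1 inverted output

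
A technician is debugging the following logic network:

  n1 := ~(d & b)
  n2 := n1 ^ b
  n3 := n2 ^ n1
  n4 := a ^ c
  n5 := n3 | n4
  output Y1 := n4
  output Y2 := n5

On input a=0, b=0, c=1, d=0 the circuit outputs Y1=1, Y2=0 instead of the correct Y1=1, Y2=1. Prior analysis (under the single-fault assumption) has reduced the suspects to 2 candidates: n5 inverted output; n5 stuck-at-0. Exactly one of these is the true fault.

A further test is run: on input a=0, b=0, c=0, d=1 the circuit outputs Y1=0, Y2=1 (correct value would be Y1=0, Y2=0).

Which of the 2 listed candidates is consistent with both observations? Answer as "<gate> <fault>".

n5 inverted output

Evaluate each candidate on input a=0, b=0, c=0, d=1:
  n5 inverted output: n1=1, n2=1, n3=0, n4=0, n5=1 [inverted output] → Y1=0, Y2=1 — matches
  n5 stuck-at-0: n1=1, n2=1, n3=0, n4=0, n5=0 [stuck-at-0] → Y1=0, Y2=0 — eliminated
Only n5 inverted output reproduces the observed Y1=0, Y2=1.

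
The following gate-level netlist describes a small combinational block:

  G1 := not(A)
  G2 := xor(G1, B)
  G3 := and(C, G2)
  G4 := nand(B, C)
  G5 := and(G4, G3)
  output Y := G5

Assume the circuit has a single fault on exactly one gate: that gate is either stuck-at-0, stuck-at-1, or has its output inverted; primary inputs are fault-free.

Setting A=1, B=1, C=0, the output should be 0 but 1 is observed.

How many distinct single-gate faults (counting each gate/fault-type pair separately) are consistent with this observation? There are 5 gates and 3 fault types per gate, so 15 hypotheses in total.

4

Fault-free: G1=0, G2=1, G3=0, G4=1, G5=0 → 0. Observed 1.
  G1: none of the 3 fault types match ✗
  G2: none of the 3 fault types match ✗
  G3: stuck-at-1, inverted output ✓; others ✗
  G4: none of the 3 fault types match ✗
  G5: stuck-at-1, inverted output ✓; others ✗
Consistent faults: {G3 stuck-at-1, G3 inverted output, G5 stuck-at-1, G5 inverted output} — 4 in all.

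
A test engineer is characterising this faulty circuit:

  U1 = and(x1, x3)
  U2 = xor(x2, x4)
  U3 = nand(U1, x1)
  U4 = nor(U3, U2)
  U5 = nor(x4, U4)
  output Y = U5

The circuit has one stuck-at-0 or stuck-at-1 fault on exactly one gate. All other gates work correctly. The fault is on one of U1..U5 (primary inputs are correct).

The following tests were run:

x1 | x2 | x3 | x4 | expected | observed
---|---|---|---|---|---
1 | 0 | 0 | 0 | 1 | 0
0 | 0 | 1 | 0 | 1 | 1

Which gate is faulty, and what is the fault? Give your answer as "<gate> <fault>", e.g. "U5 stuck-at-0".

Fault-free values for test 1 (x1=1, x2=0, x3=0, x4=0): U1=0, U2=0, U3=1, U4=0, U5=1, giving Y=1. Observed 0.
Test 1: faults giving observed 0 are {U1 stuck-at-1, U3 stuck-at-0, U4 stuck-at-1, U5 stuck-at-0}.
Test 2 (x1=0, x2=0, x3=1, x4=0): fault-free U1=0, U2=0, U3=1, U4=0, U5=1 → 1; observed 1. Eliminates U3 stuck-at-0, U4 stuck-at-1, U5 stuck-at-0.
Only U1 stuck-at-1 is consistent with every test.

U1 stuck-at-1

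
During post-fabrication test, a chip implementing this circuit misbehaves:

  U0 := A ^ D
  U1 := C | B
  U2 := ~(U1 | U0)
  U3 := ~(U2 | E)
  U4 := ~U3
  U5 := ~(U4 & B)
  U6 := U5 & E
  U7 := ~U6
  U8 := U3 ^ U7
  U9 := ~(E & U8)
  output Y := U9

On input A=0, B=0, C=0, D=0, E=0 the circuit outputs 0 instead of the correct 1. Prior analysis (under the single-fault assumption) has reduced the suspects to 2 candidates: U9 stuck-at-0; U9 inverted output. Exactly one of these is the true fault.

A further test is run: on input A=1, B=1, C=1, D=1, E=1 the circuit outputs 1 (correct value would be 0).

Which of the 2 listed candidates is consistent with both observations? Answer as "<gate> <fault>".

Evaluate each candidate on input A=1, B=1, C=1, D=1, E=1:
  U9 stuck-at-0: U0=0, U1=1, U2=0, U3=0, U4=1, U5=0, U6=0, U7=1, U8=1, U9=0 [stuck-at-0] → 0 — eliminated
  U9 inverted output: U0=0, U1=1, U2=0, U3=0, U4=1, U5=0, U6=0, U7=1, U8=1, U9=1 [inverted output] → 1 — matches
Only U9 inverted output reproduces the observed 1.

U9 inverted output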